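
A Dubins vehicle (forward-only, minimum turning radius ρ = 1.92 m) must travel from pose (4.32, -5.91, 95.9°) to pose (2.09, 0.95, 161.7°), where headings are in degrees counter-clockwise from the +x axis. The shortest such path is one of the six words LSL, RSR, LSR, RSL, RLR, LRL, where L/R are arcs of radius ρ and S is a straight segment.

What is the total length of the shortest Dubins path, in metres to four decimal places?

Let ψ = atan2(Δy, Δx) = atan2(6.86, -2.23) = 108.0079° be the start→goal bearing.
Normalize: d = |goal − start| / ρ = 7.213356/1.92 = 3.756956, α = (θ_start − ψ) mod 360° = 347.8921° = 6.071862 rad, β = (θ_goal − ψ) mod 360° = 53.6921° = 0.937103 rad.
Common terms: sin α = -0.209754, cos α = 0.977754, sin β = 0.805846, cos β = 0.592125, cos(α−β) = 0.409923, d² = 14.114719. Work in radians in the unit-radius frame; every candidate has L = ρ·(t + p + q).
LSL: p² = 2 + d² − 2cos(α−β) + 2d(sin α − sin β) = 7.663742; p = √p² = 2.768346; φ = atan2(cos β − cos α, d + sin α − sin β) = -0.139754 rad; t = (φ − α) mod 2π = 0.071569 rad, q = (β − φ) mod 2π = 1.076857 rad → L = 1.92·(0.071569 + 2.768346 + 1.076857) = 1.92·3.916773 = 7.520204 m
RSR: p² = 2 + d² − 2cos(α−β) + 2d(sin β − sin α) = 22.926004; p = √p² = 4.788111; φ = atan2(cos α − cos β, d − sin α + sin β) = 0.080626 rad; t = (α − φ) mod 2π = 5.991236 rad, q = (φ − β) mod 2π = 5.426708 rad → L = 1.92·(5.991236 + 4.788111 + 5.426708) = 1.92·16.206055 = 31.115625 m
LSR: p² = d² − 2 + 2cos(α−β) + 2d(sin α + sin β) = 17.413550; p = √p² = 4.172955; φ = atan2(−cos α − cos β, d + sin α + sin β) − atan2(−2, p) = 0.100811 rad; t = (φ − α) mod 2π = 0.312134 rad, q = (φ − β) mod 2π = 5.446893 rad → L = 1.92·(0.312134 + 4.172955 + 5.446893) = 1.92·9.931982 = 19.069405 m
RSL: p² = d² − 2 + 2cos(α−β) − 2d(sin α + sin β) = 8.455581; p = √p² = 2.907848; φ = atan2(cos α + cos β, d − sin α − sin β) − atan2(2, p) = -0.141514 rad; t = (α − φ) mod 2π = 6.213376 rad, q = (β − φ) mod 2π = 1.078617 rad → L = 1.92·(6.213376 + 2.907848 + 1.078617) = 1.92·10.199841 = 19.583694 m
RLR: c = (6 − d² + 2cos(α−β) + 2d(sin α − sin β))/8 = -1.865751, |c| > 1 → infeasible
LRL: c = (6 − d² + 2cos(α−β) − 2d(sin α − sin β))/8 = 0.042032; p = 2π − arccos c = 4.754434 rad; φ = atan2(cos β − cos α, d + sin α − sin β) = -0.139754 rad; t = (φ − α + p/2) mod 2π = 2.448786 rad, q = (β − α − t + p) mod 2π = 3.454074 rad → L = 1.92·(2.448786 + 4.754434 + 3.454074) = 1.92·10.657294 = 20.462004 m
Shortest: LSL with L = 7.520204 m ≈ 7.5202 m

7.5202 m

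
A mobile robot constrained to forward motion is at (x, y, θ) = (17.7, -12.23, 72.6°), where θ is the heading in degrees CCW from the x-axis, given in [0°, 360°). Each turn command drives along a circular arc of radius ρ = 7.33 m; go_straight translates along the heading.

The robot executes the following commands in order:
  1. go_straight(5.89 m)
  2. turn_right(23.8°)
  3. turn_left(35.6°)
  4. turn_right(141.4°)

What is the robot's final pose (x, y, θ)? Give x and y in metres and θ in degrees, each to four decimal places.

(36.1630, 3.4165, 303.0000°)

set_pose: (x, y, θ) = (17.7000, -12.2300, 72.6000°), ρ = 7.33
go_straight(5.89): x += 5.89·cos θ, y += 5.89·sin θ → (19.4614, -6.6095, 72.6000°)
turn_right(23.8°): centre at ρ to the right, rotate −23.8° → (20.9407, -3.9733, 48.8000°)
turn_left(35.6°): centre at ρ to the left, rotate +35.6° → (22.7205, 0.1396, 84.4000°)
turn_right(141.4°): centre at ρ to the right, rotate −141.4° → (36.1630, 3.4165, -57.0000° ≡ 303.0000°)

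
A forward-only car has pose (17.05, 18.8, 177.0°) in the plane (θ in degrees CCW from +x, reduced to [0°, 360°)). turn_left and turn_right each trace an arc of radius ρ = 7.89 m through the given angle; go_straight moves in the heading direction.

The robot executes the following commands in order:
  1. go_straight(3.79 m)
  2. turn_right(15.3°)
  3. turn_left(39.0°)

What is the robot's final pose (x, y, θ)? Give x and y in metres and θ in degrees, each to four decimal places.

set_pose: (x, y, θ) = (17.0500, 18.8000, 177.0000°), ρ = 7.89
go_straight(3.79): x += 3.79·cos θ, y += 3.79·sin θ → (13.2652, 18.9984, 177.0000°)
turn_right(15.3°): centre at ρ to the right, rotate −15.3° → (11.2007, 19.3866, 161.7000°)
turn_left(39.0°): centre at ρ to the left, rotate +39.0° → (5.9344, 19.2763, 200.7000°)

(5.9344, 19.2763, 200.7000°)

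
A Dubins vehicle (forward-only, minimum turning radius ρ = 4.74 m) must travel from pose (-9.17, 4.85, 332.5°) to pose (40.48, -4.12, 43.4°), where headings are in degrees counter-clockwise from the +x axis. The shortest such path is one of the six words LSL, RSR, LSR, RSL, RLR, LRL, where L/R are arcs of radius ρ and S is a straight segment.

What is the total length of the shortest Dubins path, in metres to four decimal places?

51.1283 m

Let ψ = atan2(Δy, Δx) = atan2(-8.97, 49.65) = -10.2409° be the start→goal bearing.
Normalize: d = |goal − start| / ρ = 50.453775/4.74 = 10.644256, α = (θ_start − ψ) mod 360° = 342.7409° = 5.981956 rad, β = (θ_goal − ψ) mod 360° = 53.6409° = 0.936210 rad.
Common terms: sin α = -0.296694, cos α = 0.954973, sin β = 0.805317, cos β = 0.592845, cos(α−β) = 0.327218, d² = 113.300192. Work in radians in the unit-radius frame; every candidate has L = ρ·(t + p + q).
LSL: p² = 2 + d² − 2cos(α−β) + 2d(sin α − sin β) = 91.185587; p = √p² = 9.549114; φ = atan2(cos β − cos α, d + sin α − sin β) = -0.037932 rad; t = (φ − α) mod 2π = 0.263297 rad, q = (β − φ) mod 2π = 0.974141 rad → L = 4.74·(0.263297 + 9.549114 + 0.974141) = 4.74·10.786553 = 51.128261 m
RSR: p² = 2 + d² − 2cos(α−β) + 2d(sin β − sin α) = 138.105926; p = √p² = 11.751848; φ = atan2(cos α − cos β, d − sin α + sin β) = 0.030819 rad; t = (α − φ) mod 2π = 5.951137 rad, q = (φ − β) mod 2π = 5.377795 rad → L = 4.74·(5.951137 + 11.751848 + 5.377795) = 4.74·23.080780 = 109.402897 m
LSR: p² = d² − 2 + 2cos(α−β) + 2d(sin α + sin β) = 122.782450; p = √p² = 11.080724; φ = atan2(−cos α − cos β, d + sin α + sin β) − atan2(−2, p) = 0.040670 rad; t = (φ − α) mod 2π = 0.341899 rad, q = (φ − β) mod 2π = 5.387646 rad → L = 4.74·(0.341899 + 11.080724 + 5.387646) = 4.74·16.810269 = 79.680675 m
RSL: p² = d² − 2 + 2cos(α−β) − 2d(sin α + sin β) = 101.126806; p = √p² = 10.056182; φ = atan2(cos α + cos β, d − sin α − sin β) − atan2(2, p) = -0.044781 rad; t = (α − φ) mod 2π = 6.026738 rad, q = (β − φ) mod 2π = 0.980991 rad → L = 4.74·(6.026738 + 10.056182 + 0.980991) = 4.74·17.063911 = 80.882938 m
RLR: c = (6 − d² + 2cos(α−β) + 2d(sin α − sin β))/8 = -16.263241, |c| > 1 → infeasible
LRL: c = (6 − d² + 2cos(α−β) − 2d(sin α − sin β))/8 = -10.398198, |c| > 1 → infeasible
Shortest: LSL with L = 51.128261 m ≈ 51.1283 m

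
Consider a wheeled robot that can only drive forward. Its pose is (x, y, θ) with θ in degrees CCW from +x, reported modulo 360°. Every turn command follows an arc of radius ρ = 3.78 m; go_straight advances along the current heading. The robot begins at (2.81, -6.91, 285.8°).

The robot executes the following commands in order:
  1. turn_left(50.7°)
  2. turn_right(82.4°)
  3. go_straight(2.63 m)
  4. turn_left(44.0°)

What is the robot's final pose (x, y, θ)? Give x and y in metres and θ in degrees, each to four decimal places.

(6.6485, -19.1947, 298.1000°)

set_pose: (x, y, θ) = (2.8100, -6.9100, 285.8000°), ρ = 3.78
turn_left(50.7°): centre at ρ to the left, rotate +50.7° → (4.9399, -9.3473, 336.5000°)
turn_right(82.4°): centre at ρ to the right, rotate −82.4° → (7.0680, -13.8493, 254.1000°)
go_straight(2.63): x += 2.63·cos θ, y += 2.63·sin θ → (6.3475, -16.3787, 254.1000°)
turn_left(44.0°): centre at ρ to the left, rotate +44.0° → (6.6485, -19.1947, 298.1000°)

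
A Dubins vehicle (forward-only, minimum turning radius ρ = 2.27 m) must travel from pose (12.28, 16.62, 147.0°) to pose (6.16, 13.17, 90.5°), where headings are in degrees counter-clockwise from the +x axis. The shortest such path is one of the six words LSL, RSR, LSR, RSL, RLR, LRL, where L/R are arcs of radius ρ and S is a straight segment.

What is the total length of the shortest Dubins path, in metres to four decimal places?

17.7683 m

Let ψ = atan2(Δy, Δx) = atan2(-3.45, -6.12) = -150.5889° be the start→goal bearing.
Normalize: d = |goal − start| / ρ = 7.025447/2.27 = 3.094910, α = (θ_start − ψ) mod 360° = 297.5889° = 5.193907 rad, β = (θ_goal − ψ) mod 360° = 241.0889° = 4.207796 rad.
Common terms: sin α = -0.886293, cos α = 0.463125, sin β = -0.875371, cos β = -0.483451, cos(α−β) = 0.551937, d² = 9.578470. Work in radians in the unit-radius frame; every candidate has L = ρ·(t + p + q).
LSL: p² = 2 + d² − 2cos(α−β) + 2d(sin α − sin β) = 10.406992; p = √p² = 3.225987; φ = atan2(cos β − cos α, d + sin α − sin β) = -0.297805 rad; t = (φ − α) mod 2π = 0.791474 rad, q = (β − φ) mod 2π = 4.505600 rad → L = 2.27·(0.791474 + 3.225987 + 4.505600) = 2.27·8.523061 = 19.347349 m
RSR: p² = 2 + d² − 2cos(α−β) + 2d(sin β − sin α) = 10.542201; p = √p² = 3.246876; φ = atan2(cos α − cos β, d − sin α + sin β) = 0.295831 rad; t = (α − φ) mod 2π = 4.898076 rad, q = (φ − β) mod 2π = 2.371220 rad → L = 2.27·(4.898076 + 3.246876 + 2.371220) = 2.27·10.516172 = 23.871710 m
LSR: p² = d² − 2 + 2cos(α−β) + 2d(sin α + sin β) = -2.222041 < 0 → infeasible
RSL: p² = d² − 2 + 2cos(α−β) − 2d(sin α + sin β) = 19.586730; p = √p² = 4.425690; φ = atan2(cos α + cos β, d − sin α − sin β) − atan2(2, p) = -0.428624 rad; t = (α − φ) mod 2π = 5.622531 rad, q = (β − φ) mod 2π = 4.636420 rad → L = 2.27·(5.622531 + 4.425690 + 4.636420) = 2.27·14.684640 = 33.334133 m
RLR: c = (6 − d² + 2cos(α−β) + 2d(sin α − sin β))/8 = -0.317775; p = 2π − arccos c = 4.389007 rad; φ = atan2(cos α − cos β, d − sin α + sin β) = 0.295831 rad; t = (α − φ + p/2) mod 2π = 0.809394 rad, q = (α − β − t + p) mod 2π = 4.565724 rad → L = 2.27·(0.809394 + 4.389007 + 4.565724) = 2.27·9.764125 = 22.164564 m
LRL: c = (6 − d² + 2cos(α−β) − 2d(sin α − sin β))/8 = -0.300874; p = 2π − arccos c = 4.406780 rad; φ = atan2(cos β − cos α, d + sin α − sin β) = -0.297805 rad; t = (φ − α + p/2) mod 2π = 2.994864 rad, q = (β − α − t + p) mod 2π = 0.425805 rad → L = 2.27·(2.994864 + 4.406780 + 0.425805) = 2.27·7.827449 = 17.768309 m
Shortest: LRL with L = 17.768309 m ≈ 17.7683 m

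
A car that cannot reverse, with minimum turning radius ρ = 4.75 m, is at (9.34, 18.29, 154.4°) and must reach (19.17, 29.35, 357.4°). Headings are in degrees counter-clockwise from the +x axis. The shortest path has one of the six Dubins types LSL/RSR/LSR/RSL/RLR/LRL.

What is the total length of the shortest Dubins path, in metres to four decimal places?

20.8459 m

Let ψ = atan2(Δy, Δx) = atan2(11.06, 9.83) = 48.3697° be the start→goal bearing.
Normalize: d = |goal − start| / ρ = 14.797044/4.75 = 3.115167, α = (θ_start − ψ) mod 360° = 106.0303° = 1.850578 rad, β = (θ_goal − ψ) mod 360° = 309.0303° = 5.393597 rad.
Common terms: sin α = 0.961116, cos α = -0.276146, sin β = -0.776813, cos β = 0.629732, cos(α−β) = -0.920505, d² = 9.704266. Work in radians in the unit-radius frame; every candidate has L = ρ·(t + p + q).
LSL: p² = 2 + d² − 2cos(α−β) + 2d(sin α − sin β) = 24.373151; p = √p² = 4.936917; φ = atan2(cos β − cos α, d + sin α − sin β) = 0.184536 rad; t = (φ − α) mod 2π = 4.617143 rad, q = (β − φ) mod 2π = 5.209061 rad → L = 4.75·(4.617143 + 4.936917 + 5.209061) = 4.75·14.763121 = 70.124824 m
RSR: p² = 2 + d² − 2cos(α−β) + 2d(sin β − sin α) = 2.717401; p = √p² = 1.648454; φ = atan2(cos α − cos β, d − sin α + sin β) = -0.581804 rad; t = (α − φ) mod 2π = 2.432382 rad, q = (φ − β) mod 2π = 0.307785 rad → L = 4.75·(2.432382 + 1.648454 + 0.307785) = 4.75·4.388621 = 20.845949 m
LSR: p² = d² − 2 + 2cos(α−β) + 2d(sin α + sin β) = 7.011525; p = √p² = 2.647928; φ = atan2(−cos α − cos β, d + sin α + sin β) − atan2(−2, p) = 0.540132 rad; t = (φ − α) mod 2π = 4.972739 rad, q = (φ − β) mod 2π = 1.429721 rad → L = 4.75·(4.972739 + 2.647928 + 1.429721) = 4.75·9.050389 = 42.989346 m
RSL: p² = d² − 2 + 2cos(α−β) − 2d(sin α + sin β) = 4.714988; p = √p² = 2.171402; φ = atan2(cos α + cos β, d − sin α − sin β) − atan2(2, p) = -0.624270 rad; t = (α − φ) mod 2π = 2.474848 rad, q = (β − φ) mod 2π = 6.017866 rad → L = 4.75·(2.474848 + 2.171402 + 6.017866) = 4.75·10.664116 = 50.654552 m
RLR: c = (6 − d² + 2cos(α−β) + 2d(sin α − sin β))/8 = 0.660325; p = 2π − arccos c = 5.433640 rad; φ = atan2(cos α − cos β, d − sin α + sin β) = -0.581804 rad; t = (α − φ + p/2) mod 2π = 5.149202 rad, q = (α − β − t + p) mod 2π = 3.024605 rad → L = 4.75·(5.149202 + 5.433640 + 3.024605) = 4.75·13.607448 = 64.635376 m
LRL: c = (6 − d² + 2cos(α−β) − 2d(sin α − sin β))/8 = -2.046644, |c| > 1 → infeasible
Shortest: RSR with L = 20.845949 m ≈ 20.8459 m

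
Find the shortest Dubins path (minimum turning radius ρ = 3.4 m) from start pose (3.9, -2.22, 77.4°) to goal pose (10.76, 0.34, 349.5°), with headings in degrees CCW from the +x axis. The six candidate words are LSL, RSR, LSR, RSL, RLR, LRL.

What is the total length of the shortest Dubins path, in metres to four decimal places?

8.1387 m

Let ψ = atan2(Δy, Δx) = atan2(2.56, 6.86) = 20.4645° be the start→goal bearing.
Normalize: d = |goal − start| / ρ = 7.322104/3.4 = 2.153560, α = (θ_start − ψ) mod 360° = 56.9355° = 0.993713 rad, β = (θ_goal − ψ) mod 360° = 329.0355° = 5.742754 rad.
Common terms: sin α = 0.838057, cos α = 0.545582, sin β = -0.514506, cos β = 0.857487, cos(α−β) = 0.036644, d² = 4.637820. Work in radians in the unit-radius frame; every candidate has L = ρ·(t + p + q).
LSL: p² = 2 + d² − 2cos(α−β) + 2d(sin α − sin β) = 12.390186; p = √p² = 3.519970; φ = atan2(cos β − cos α, d + sin α − sin β) = 0.088726 rad; t = (φ − α) mod 2π = 5.378199 rad, q = (β − φ) mod 2π = 5.654027 rad → L = 3.4·(5.378199 + 3.519970 + 5.654027) = 3.4·14.552196 = 49.477466 m
RSR: p² = 2 + d² − 2cos(α−β) + 2d(sin β − sin α) = 0.738879; p = √p² = 0.859581; φ = atan2(cos α − cos β, d − sin α + sin β) = -0.371331 rad; t = (α − φ) mod 2π = 1.365044 rad, q = (φ − β) mod 2π = 0.169100 rad → L = 3.4·(1.365044 + 0.859581 + 0.169100) = 3.4·2.393725 = 8.138666 m
LSR: p² = d² − 2 + 2cos(α−β) + 2d(sin α + sin β) = 4.104680; p = √p² = 2.026001; φ = atan2(−cos α − cos β, d + sin α + sin β) − atan2(−2, p) = 0.263583 rad; t = (φ − α) mod 2π = 5.553055 rad, q = (φ − β) mod 2π = 0.804014 rad → L = 3.4·(5.553055 + 2.026001 + 0.804014) = 3.4·8.383071 = 28.502441 m
RSL: p² = d² − 2 + 2cos(α−β) − 2d(sin α + sin β) = 1.317535; p = √p² = 1.147839; φ = atan2(cos α + cos β, d − sin α − sin β) − atan2(2, p) = -0.395670 rad; t = (α − φ) mod 2π = 1.389383 rad, q = (β − φ) mod 2π = 6.138424 rad → L = 3.4·(1.389383 + 1.147839 + 6.138424) = 3.4·8.675646 = 29.497196 m
RLR: c = (6 − d² + 2cos(α−β) + 2d(sin α − sin β))/8 = 0.907640; p = 2π − arccos c = 5.850016 rad; φ = atan2(cos α − cos β, d − sin α + sin β) = -0.371331 rad; t = (α − φ + p/2) mod 2π = 4.290052 rad, q = (α − β − t + p) mod 2π = 3.094109 rad → L = 3.4·(4.290052 + 5.850016 + 3.094109) = 3.4·13.234177 = 44.996201 m
LRL: c = (6 − d² + 2cos(α−β) − 2d(sin α − sin β))/8 = -0.548773; p = 2π − arccos c = 4.131493 rad; φ = atan2(cos β − cos α, d + sin α − sin β) = 0.088726 rad; t = (φ − α + p/2) mod 2π = 1.160760 rad, q = (β − α − t + p) mod 2π = 1.436588 rad → L = 3.4·(1.160760 + 4.131493 + 1.436588) = 3.4·6.728841 = 22.878061 m
Shortest: RSR with L = 8.138666 m ≈ 8.1387 m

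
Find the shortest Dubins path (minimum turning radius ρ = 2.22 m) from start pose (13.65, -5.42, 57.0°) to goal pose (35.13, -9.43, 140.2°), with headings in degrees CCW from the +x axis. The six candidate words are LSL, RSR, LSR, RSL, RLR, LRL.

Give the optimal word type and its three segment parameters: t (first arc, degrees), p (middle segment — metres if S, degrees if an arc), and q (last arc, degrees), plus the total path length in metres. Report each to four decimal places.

RSL: t = 84.6095°, p = 18.2134 m, q = 167.8095°, L = 27.9938 m

Let ψ = atan2(Δy, Δx) = atan2(-4.01, 21.48) = -10.5746° be the start→goal bearing.
Normalize: d = |goal − start| / ρ = 21.851098/2.22 = 9.842837, α = (θ_start − ψ) mod 360° = 67.5746° = 1.179398 rad, β = (θ_goal − ψ) mod 360° = 150.7746° = 2.631512 rad.
Common terms: sin α = 0.924377, cos α = 0.381481, sin β = 0.488247, cos β = -0.872705, cos(α−β) = 0.118404, d² = 96.881442. Work in radians in the unit-radius frame; every candidate has L = ρ·(t + p + q).
LSL: p² = 2 + d² − 2cos(α−β) + 2d(sin α − sin β) = 107.230136; p = √p² = 10.355199; φ = atan2(cos β − cos α, d + sin α − sin β) = -0.121415 rad; t = (φ − α) mod 2π = 4.982372 rad, q = (β − φ) mod 2π = 2.752927 rad → L = 2.22·(4.982372 + 10.355199 + 2.752927) = 2.22·18.090498 = 40.160905 m
RSR: p² = 2 + d² − 2cos(α−β) + 2d(sin β − sin α) = 90.059133; p = √p² = 9.489949; φ = atan2(cos α − cos β, d − sin α + sin β) = 0.132547 rad; t = (α − φ) mod 2π = 1.046851 rad, q = (φ − β) mod 2π = 3.784220 rad → L = 2.22·(1.046851 + 9.489949 + 3.784220) = 2.22·14.321020 = 31.792665 m
LSR: p² = d² − 2 + 2cos(α−β) + 2d(sin α + sin β) = 122.926706; p = √p² = 11.087232; φ = atan2(−cos α − cos β, d + sin α + sin β) − atan2(−2, p) = 0.222084 rad; t = (φ − α) mod 2π = 5.325871 rad, q = (φ − β) mod 2π = 3.873757 rad → L = 2.22·(5.325871 + 11.087232 + 3.873757) = 2.22·20.286859 = 45.036828 m
RSL: p² = d² − 2 + 2cos(α−β) − 2d(sin α + sin β) = 67.309795; p = √p² = 8.204255; φ = atan2(cos α + cos β, d − sin α − sin β) − atan2(2, p) = -0.297316 rad; t = (α − φ) mod 2π = 1.476714 rad, q = (β − φ) mod 2π = 2.928828 rad → L = 2.22·(1.476714 + 8.204255 + 2.928828) = 2.22·12.609797 = 27.993750 m
RLR: c = (6 − d² + 2cos(α−β) + 2d(sin α − sin β))/8 = -10.257392, |c| > 1 → infeasible
LRL: c = (6 − d² + 2cos(α−β) − 2d(sin α − sin β))/8 = -12.403767, |c| > 1 → infeasible
Shortest: RSL with L = 27.993750 m ≈ 27.9938 m
Convert RSL to answer units (arcs ×180/π): t = 1.476714·180/π = 84.6095°, p = ρ·p = 2.22·8.204255 = 18.2134 m, q = 2.928828·180/π = 167.8095°, L = 27.9938 m.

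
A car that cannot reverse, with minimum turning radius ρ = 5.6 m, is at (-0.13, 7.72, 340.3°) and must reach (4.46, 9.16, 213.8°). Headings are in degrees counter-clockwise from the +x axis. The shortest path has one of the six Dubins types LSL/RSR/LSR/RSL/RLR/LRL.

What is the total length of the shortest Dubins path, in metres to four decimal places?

35.0599 m

Let ψ = atan2(Δy, Δx) = atan2(1.44, 4.59) = 17.4180° be the start→goal bearing.
Normalize: d = |goal − start| / ρ = 4.810582/5.6 = 0.859033, α = (θ_start − ψ) mod 360° = 322.8820° = 5.635355 rad, β = (θ_goal − ψ) mod 360° = 196.3820° = 3.427513 rad.
Common terms: sin α = -0.603458, cos α = 0.797395, sin β = -0.282041, cos β = -0.959402, cos(α−β) = -0.594823, d² = 0.737937. Work in radians in the unit-radius frame; every candidate has L = ρ·(t + p + q).
LSL: p² = 2 + d² − 2cos(α−β) + 2d(sin α − sin β) = 3.375366; p = √p² = 1.837217; φ = atan2(cos β − cos α, d + sin α − sin β) = -1.273826 rad; t = (φ − α) mod 2π = 5.657190 rad, q = (β − φ) mod 2π = 4.701339 rad → L = 5.6·(5.657190 + 1.837217 + 4.701339) = 5.6·12.195746 = 68.296178 m
RSR: p² = 2 + d² − 2cos(α−β) + 2d(sin β − sin α) = 4.479799; p = √p² = 2.116553; φ = atan2(cos α − cos β, d − sin α + sin β) = 0.979157 rad; t = (α − φ) mod 2π = 4.656198 rad, q = (φ − β) mod 2π = 3.834829 rad → L = 5.6·(4.656198 + 2.116553 + 3.834829) = 5.6·10.607580 = 59.402450 m
LSR: p² = d² − 2 + 2cos(α−β) + 2d(sin α + sin β) = -3.973053 < 0 → infeasible
RSL: p² = d² − 2 + 2cos(α−β) − 2d(sin α + sin β) = -0.930364 < 0 → infeasible
RLR: c = (6 − d² + 2cos(α−β) + 2d(sin α − sin β))/8 = 0.440025; p = 2π − arccos c = 5.168016 rad; φ = atan2(cos α − cos β, d − sin α + sin β) = 0.979157 rad; t = (α − φ + p/2) mod 2π = 0.957020 rad, q = (α − β − t + p) mod 2π = 0.135651 rad → L = 5.6·(0.957020 + 5.168016 + 0.135651) = 5.6·6.260688 = 35.059850 m
LRL: c = (6 − d² + 2cos(α−β) − 2d(sin α − sin β))/8 = 0.578079; p = 2π − arccos c = 5.328762 rad; φ = atan2(cos β − cos α, d + sin α − sin β) = -1.273826 rad; t = (φ − α + p/2) mod 2π = 2.038386 rad, q = (β − α − t + p) mod 2π = 1.082534 rad → L = 5.6·(2.038386 + 5.328762 + 1.082534) = 5.6·8.449682 = 47.318219 m
Shortest: RLR with L = 35.059850 m ≈ 35.0599 m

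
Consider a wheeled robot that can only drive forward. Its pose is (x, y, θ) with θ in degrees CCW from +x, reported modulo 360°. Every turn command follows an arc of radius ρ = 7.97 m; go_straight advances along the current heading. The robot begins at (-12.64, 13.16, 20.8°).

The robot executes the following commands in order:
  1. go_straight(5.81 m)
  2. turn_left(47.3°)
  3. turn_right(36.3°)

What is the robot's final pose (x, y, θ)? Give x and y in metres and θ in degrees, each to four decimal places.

(0.5510, 23.5020, 31.8000°)

set_pose: (x, y, θ) = (-12.6400, 13.1600, 20.8000°), ρ = 7.97
go_straight(5.81): x += 5.81·cos θ, y += 5.81·sin θ → (-7.2087, 15.2232, 20.8000°)
turn_left(47.3°): centre at ρ to the left, rotate +47.3° → (-2.6440, 19.7010, 68.1000°)
turn_right(36.3°): centre at ρ to the right, rotate −36.3° → (0.5510, 23.5020, 31.8000°)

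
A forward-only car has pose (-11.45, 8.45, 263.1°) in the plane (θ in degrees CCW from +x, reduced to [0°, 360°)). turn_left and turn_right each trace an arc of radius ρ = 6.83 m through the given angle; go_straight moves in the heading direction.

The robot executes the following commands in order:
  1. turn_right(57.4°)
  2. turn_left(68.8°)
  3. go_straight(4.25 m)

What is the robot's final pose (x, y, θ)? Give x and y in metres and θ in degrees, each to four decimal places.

(-18.7822, -7.8110, 274.5000°)

set_pose: (x, y, θ) = (-11.4500, 8.4500, 263.1000°), ρ = 6.83
turn_right(57.4°): centre at ρ to the right, rotate −57.4° → (-15.2686, 3.1162, 205.7000°)
turn_left(68.8°): centre at ρ to the left, rotate +68.8° → (-19.1157, -3.5741, 274.5000°)
go_straight(4.25): x += 4.25·cos θ, y += 4.25·sin θ → (-18.7822, -7.8110, 274.5000°)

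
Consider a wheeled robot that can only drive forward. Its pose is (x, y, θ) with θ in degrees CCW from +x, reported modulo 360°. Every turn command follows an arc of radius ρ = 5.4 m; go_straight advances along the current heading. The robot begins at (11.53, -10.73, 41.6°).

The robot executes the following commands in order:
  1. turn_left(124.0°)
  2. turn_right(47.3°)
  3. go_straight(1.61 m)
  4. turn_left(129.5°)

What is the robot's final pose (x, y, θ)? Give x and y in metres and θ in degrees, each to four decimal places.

set_pose: (x, y, θ) = (11.5300, -10.7300, 41.6000°), ρ = 5.4
turn_left(124.0°): centre at ρ to the left, rotate +124.0° → (9.2877, -1.4615, 165.6000°)
turn_right(47.3°): centre at ρ to the right, rotate −47.3° → (5.8761, 1.2087, 118.3000°)
go_straight(1.61): x += 1.61·cos θ, y += 1.61·sin θ → (5.1128, 2.6263, 118.3000°)
turn_left(129.5°): centre at ρ to the left, rotate +129.5° → (-4.6415, 2.1066, 247.8000°)

(-4.6415, 2.1066, 247.8000°)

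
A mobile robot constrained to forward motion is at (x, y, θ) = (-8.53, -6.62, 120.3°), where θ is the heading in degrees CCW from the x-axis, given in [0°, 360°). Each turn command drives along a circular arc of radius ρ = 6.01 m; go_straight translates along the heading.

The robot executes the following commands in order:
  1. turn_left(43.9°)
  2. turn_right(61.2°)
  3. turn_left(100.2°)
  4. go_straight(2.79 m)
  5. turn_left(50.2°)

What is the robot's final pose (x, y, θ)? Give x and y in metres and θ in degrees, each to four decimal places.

set_pose: (x, y, θ) = (-8.5300, -6.6200, 120.3000°), ρ = 6.01
turn_left(43.9°): centre at ρ to the left, rotate +43.9° → (-12.0826, -3.8693, 164.2000°)
turn_right(61.2°): centre at ρ to the right, rotate −61.2° → (-16.3022, 0.5617, 103.0000°)
turn_left(100.2°): centre at ρ to the left, rotate +100.2° → (-24.5257, 4.7337, 203.2000°)
go_straight(2.79): x += 2.79·cos θ, y += 2.79·sin θ → (-27.0901, 3.6346, 203.2000°)
turn_left(50.2°): centre at ρ to the left, rotate +50.2° → (-30.4820, -0.1724, 253.4000°)

(-30.4820, -0.1724, 253.4000°)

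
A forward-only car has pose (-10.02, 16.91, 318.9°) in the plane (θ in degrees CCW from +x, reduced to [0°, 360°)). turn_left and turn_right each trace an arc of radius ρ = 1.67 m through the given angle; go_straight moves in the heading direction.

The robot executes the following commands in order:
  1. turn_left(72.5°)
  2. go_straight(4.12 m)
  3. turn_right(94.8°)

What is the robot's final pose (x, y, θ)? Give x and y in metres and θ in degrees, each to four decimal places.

(-2.1721, 18.2119, 296.6000°)

set_pose: (x, y, θ) = (-10.0200, 16.9100, 318.9000°), ρ = 1.67
turn_left(72.5°): centre at ρ to the left, rotate +72.5° → (-8.0521, 16.7430, 391.4000° ≡ 31.4000°)
go_straight(4.12): x += 4.12·cos θ, y += 4.12·sin θ → (-4.5355, 18.8896, 31.4000°)
turn_right(94.8°): centre at ρ to the right, rotate −94.8° → (-2.1721, 18.2119, -63.4000° ≡ 296.6000°)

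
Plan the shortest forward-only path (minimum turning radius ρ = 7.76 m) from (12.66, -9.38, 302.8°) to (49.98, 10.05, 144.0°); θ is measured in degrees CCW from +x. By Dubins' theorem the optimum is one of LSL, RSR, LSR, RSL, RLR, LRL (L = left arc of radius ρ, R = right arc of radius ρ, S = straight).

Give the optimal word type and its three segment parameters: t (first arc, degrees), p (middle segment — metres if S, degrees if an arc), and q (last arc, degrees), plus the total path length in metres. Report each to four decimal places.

Let ψ = atan2(Δy, Δx) = atan2(19.43, 37.32) = 27.5029° be the start→goal bearing.
Normalize: d = |goal − start| / ρ = 42.075020/7.76 = 5.422039, α = (θ_start − ψ) mod 360° = 275.2971° = 4.804840 rad, β = (θ_goal − ψ) mod 360° = 116.4971° = 2.033257 rad.
Common terms: sin α = -0.995729, cos α = 0.092319, sin β = 0.894957, cos β = -0.446152, cos(α−β) = -0.932324, d² = 29.398503. Work in radians in the unit-radius frame; every candidate has L = ρ·(t + p + q).
LSL: p² = 2 + d² − 2cos(α−β) + 2d(sin α − sin β) = 12.760398; p = √p² = 3.572170; φ = atan2(cos β − cos α, d + sin α − sin β) = -0.151317 rad; t = (φ − α) mod 2π = 1.327028 rad, q = (β − φ) mod 2π = 2.184575 rad → L = 7.76·(1.327028 + 3.572170 + 2.184575) = 7.76·7.083772 = 54.970073 m
RSR: p² = 2 + d² − 2cos(α−β) + 2d(sin β − sin α) = 53.765904; p = √p² = 7.332524; φ = atan2(cos α − cos β, d − sin α + sin β) = 0.073502 rad; t = (α − φ) mod 2π = 4.731338 rad, q = (φ − β) mod 2π = 4.323430 rad → L = 7.76·(4.731338 + 7.332524 + 4.323430) = 7.76·16.387292 = 127.165385 m
LSR: p² = d² − 2 + 2cos(α−β) + 2d(sin α + sin β) = 24.441074; p = √p² = 4.943792; φ = atan2(−cos α − cos β, d + sin α + sin β) − atan2(−2, p) = 0.450817 rad; t = (φ − α) mod 2π = 1.929162 rad, q = (φ − β) mod 2π = 4.700745 rad → L = 7.76·(1.929162 + 4.943792 + 4.700745) = 7.76·11.573699 = 89.811904 m
RSL: p² = d² − 2 + 2cos(α−β) − 2d(sin α + sin β) = 26.626637; p = √p² = 5.160100; φ = atan2(cos α + cos β, d − sin α − sin β) − atan2(2, p) = -0.433742 rad; t = (α − φ) mod 2π = 5.238582 rad, q = (β − φ) mod 2π = 2.466999 rad → L = 7.76·(5.238582 + 5.160100 + 2.466999) = 7.76·12.865682 = 99.837689 m
RLR: c = (6 − d² + 2cos(α−β) + 2d(sin α − sin β))/8 = -5.720738, |c| > 1 → infeasible
LRL: c = (6 − d² + 2cos(α−β) − 2d(sin α − sin β))/8 = -0.595050; p = 2π − arccos c = 4.075061 rad; φ = atan2(cos β − cos α, d + sin α − sin β) = -0.151317 rad; t = (φ − α + p/2) mod 2π = 3.364559 rad, q = (β − α − t + p) mod 2π = 4.222105 rad → L = 7.76·(3.364559 + 4.075061 + 4.222105) = 7.76·11.661725 = 90.494989 m
Shortest: LSL with L = 54.970073 m ≈ 54.9701 m
Convert LSL to answer units (arcs ×180/π): t = 1.327028·180/π = 76.0331°, p = ρ·p = 7.76·3.572170 = 27.7200 m, q = 2.184575·180/π = 125.1669°, L = 54.9701 m.

LSL: t = 76.0331°, p = 27.7200 m, q = 125.1669°, L = 54.9701 m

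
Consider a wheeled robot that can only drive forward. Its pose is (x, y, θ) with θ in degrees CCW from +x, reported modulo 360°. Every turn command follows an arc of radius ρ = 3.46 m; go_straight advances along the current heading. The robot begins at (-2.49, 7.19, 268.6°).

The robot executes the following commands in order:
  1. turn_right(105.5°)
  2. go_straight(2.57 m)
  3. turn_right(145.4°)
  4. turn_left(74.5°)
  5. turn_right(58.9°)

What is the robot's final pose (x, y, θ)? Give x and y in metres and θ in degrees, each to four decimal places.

set_pose: (x, y, θ) = (-2.4900, 7.1900, 268.6000°), ρ = 3.46
turn_right(105.5°): centre at ρ to the right, rotate −105.5° → (-6.9548, 3.9640, 163.1000°)
go_straight(2.57): x += 2.57·cos θ, y += 2.57·sin θ → (-9.4138, 4.7111, 163.1000°)
turn_right(145.4°): centre at ρ to the right, rotate −145.4° → (-9.4599, 11.3178, 17.7000°)
turn_left(74.5°): centre at ρ to the left, rotate +74.5° → (-7.0544, 14.7469, 92.2000°)
turn_right(58.9°): centre at ρ to the right, rotate −58.9° → (-5.4966, 17.7716, 33.3000°)

(-5.4966, 17.7716, 33.3000°)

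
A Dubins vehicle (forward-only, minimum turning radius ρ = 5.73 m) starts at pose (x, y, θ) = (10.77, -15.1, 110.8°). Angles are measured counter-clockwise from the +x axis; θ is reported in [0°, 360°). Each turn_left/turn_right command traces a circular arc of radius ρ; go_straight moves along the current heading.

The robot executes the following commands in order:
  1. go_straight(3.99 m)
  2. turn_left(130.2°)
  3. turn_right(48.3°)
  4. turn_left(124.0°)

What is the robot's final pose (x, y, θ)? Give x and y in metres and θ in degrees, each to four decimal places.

set_pose: (x, y, θ) = (10.7700, -15.1000, 110.8000°), ρ = 5.73
go_straight(3.99): x += 3.99·cos θ, y += 3.99·sin θ → (9.3531, -11.3700, 110.8000°)
turn_left(130.2°): centre at ρ to the left, rotate +130.2° → (-1.0150, -10.6268, 241.0000°)
turn_right(48.3°): centre at ρ to the right, rotate −48.3° → (-4.7669, -13.4387, 192.7000°)
turn_left(124.0°): centre at ρ to the left, rotate +124.0° → (-7.4369, -23.1987, 316.7000°)

(-7.4369, -23.1987, 316.7000°)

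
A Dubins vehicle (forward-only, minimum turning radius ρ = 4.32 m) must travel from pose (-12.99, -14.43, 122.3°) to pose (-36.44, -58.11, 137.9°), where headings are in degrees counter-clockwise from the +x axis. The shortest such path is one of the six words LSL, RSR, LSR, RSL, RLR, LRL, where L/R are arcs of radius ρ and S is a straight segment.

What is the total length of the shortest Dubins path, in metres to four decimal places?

Let ψ = atan2(Δy, Δx) = atan2(-43.68, -23.45) = -118.2295° be the start→goal bearing.
Normalize: d = |goal − start| / ρ = 49.576657/4.32 = 11.476078, α = (θ_start − ψ) mod 360° = 240.5295° = 4.198032 rad, β = (θ_goal − ψ) mod 360° = 256.1295° = 4.470304 rad.
Common terms: sin α = -0.870609, cos α = -0.491975, sin β = -0.970840, cos β = -0.239728, cos(α−β) = 0.963163, d² = 131.700365. Work in radians in the unit-radius frame; every candidate has L = ρ·(t + p + q).
LSL: p² = 2 + d² − 2cos(α−β) + 2d(sin α − sin β) = 134.074553; p = √p² = 11.579057; φ = atan2(cos β − cos α, d + sin α − sin β) = 0.021787 rad; t = (φ − α) mod 2π = 2.106940 rad, q = (β − φ) mod 2π = 4.448517 rad → L = 4.32·(2.106940 + 11.579057 + 4.448517) = 4.32·18.134513 = 78.341098 m
RSR: p² = 2 + d² − 2cos(α−β) + 2d(sin β − sin α) = 129.473527; p = √p² = 11.378643; φ = atan2(cos α − cos β, d − sin α + sin β) = -0.022170 rad; t = (α − φ) mod 2π = 4.220202 rad, q = (φ − β) mod 2π = 1.790711 rad → L = 4.32·(4.220202 + 11.378643 + 1.790711) = 4.32·17.389557 = 75.122888 m
LSR: p² = d² − 2 + 2cos(α−β) + 2d(sin α + sin β) = 89.361455; p = √p² = 9.453119; φ = atan2(−cos α − cos β, d + sin α + sin β) − atan2(−2, p) = 0.284295 rad; t = (φ − α) mod 2π = 2.369448 rad, q = (φ − β) mod 2π = 2.097177 rad → L = 4.32·(2.369448 + 9.453119 + 2.097177) = 4.32·13.919744 = 60.133296 m
RSL: p² = d² − 2 + 2cos(α−β) − 2d(sin α + sin β) = 173.891926; p = √p² = 13.186809; φ = atan2(cos α + cos β, d − sin α − sin β) − atan2(2, p) = -0.205407 rad; t = (α − φ) mod 2π = 4.403439 rad, q = (β − φ) mod 2π = 4.675711 rad → L = 4.32·(4.403439 + 13.186809 + 4.675711) = 4.32·22.265959 = 96.188943 m
RLR: c = (6 − d² + 2cos(α−β) + 2d(sin α − sin β))/8 = -15.184191, |c| > 1 → infeasible
LRL: c = (6 − d² + 2cos(α−β) − 2d(sin α − sin β))/8 = -15.759319, |c| > 1 → infeasible
Shortest: LSR with L = 60.133296 m ≈ 60.1333 m

60.1333 m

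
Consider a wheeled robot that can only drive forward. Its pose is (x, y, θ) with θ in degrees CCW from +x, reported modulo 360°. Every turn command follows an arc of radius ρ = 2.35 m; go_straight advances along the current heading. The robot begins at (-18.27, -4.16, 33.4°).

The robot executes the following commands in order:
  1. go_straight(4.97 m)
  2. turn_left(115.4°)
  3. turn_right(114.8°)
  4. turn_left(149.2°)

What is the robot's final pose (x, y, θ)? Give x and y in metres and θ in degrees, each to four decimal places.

set_pose: (x, y, θ) = (-18.2700, -4.1600, 33.4000°), ρ = 2.35
go_straight(4.97): x += 4.97·cos θ, y += 4.97·sin θ → (-14.1208, -1.4241, 33.4000°)
turn_left(115.4°): centre at ρ to the left, rotate +115.4° → (-14.1971, 2.5479, 148.8000°)
turn_right(114.8°): centre at ρ to the right, rotate −114.8° → (-14.2938, 6.5062, 34.0000°)
turn_left(149.2°): centre at ρ to the left, rotate +149.2° → (-15.7391, 10.8008, 183.2000°)

(-15.7391, 10.8008, 183.2000°)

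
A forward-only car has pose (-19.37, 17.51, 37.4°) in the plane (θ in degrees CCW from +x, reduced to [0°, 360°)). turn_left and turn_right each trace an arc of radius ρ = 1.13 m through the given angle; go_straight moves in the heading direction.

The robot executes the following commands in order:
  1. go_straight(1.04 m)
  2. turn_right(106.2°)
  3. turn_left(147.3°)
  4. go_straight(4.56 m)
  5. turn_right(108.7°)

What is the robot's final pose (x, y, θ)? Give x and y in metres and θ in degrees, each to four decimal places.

set_pose: (x, y, θ) = (-19.3700, 17.5100, 37.4000°), ρ = 1.13
go_straight(1.04): x += 1.04·cos θ, y += 1.04·sin θ → (-18.5438, 18.1417, 37.4000°)
turn_right(106.2°): centre at ρ to the right, rotate −106.2° → (-16.8039, 17.6526, -68.8000° ≡ 291.2000°)
turn_left(147.3°): centre at ρ to the left, rotate +147.3° → (-14.6431, 17.8360, 438.5000° ≡ 78.5000°)
go_straight(4.56): x += 4.56·cos θ, y += 4.56·sin θ → (-13.7340, 22.3044, 78.5000°)
turn_right(108.7°): centre at ρ to the right, rotate −108.7° → (-12.0583, 23.0558, -30.2000° ≡ 329.8000°)

(-12.0583, 23.0558, 329.8000°)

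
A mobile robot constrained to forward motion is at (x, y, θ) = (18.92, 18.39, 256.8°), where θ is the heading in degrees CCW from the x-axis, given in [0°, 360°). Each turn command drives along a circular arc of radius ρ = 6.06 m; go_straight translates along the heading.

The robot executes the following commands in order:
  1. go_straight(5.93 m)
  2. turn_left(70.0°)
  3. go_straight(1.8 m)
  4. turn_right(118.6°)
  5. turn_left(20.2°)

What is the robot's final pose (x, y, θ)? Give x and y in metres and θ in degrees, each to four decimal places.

(19.5311, -6.5523, 228.4000°)

set_pose: (x, y, θ) = (18.9200, 18.3900, 256.8000°), ρ = 6.06
go_straight(5.93): x += 5.93·cos θ, y += 5.93·sin θ → (17.5659, 12.6167, 256.8000°)
turn_left(70.0°): centre at ρ to the left, rotate +70.0° → (20.1475, 6.1621, 326.8000°)
go_straight(1.8): x += 1.8·cos θ, y += 1.8·sin θ → (21.6537, 5.1765, 326.8000°)
turn_right(118.6°): centre at ρ to the right, rotate −118.6° → (21.1991, -5.2350, 208.2000°)
turn_left(20.2°): centre at ρ to the left, rotate +20.2° → (19.5311, -6.5523, 228.4000°)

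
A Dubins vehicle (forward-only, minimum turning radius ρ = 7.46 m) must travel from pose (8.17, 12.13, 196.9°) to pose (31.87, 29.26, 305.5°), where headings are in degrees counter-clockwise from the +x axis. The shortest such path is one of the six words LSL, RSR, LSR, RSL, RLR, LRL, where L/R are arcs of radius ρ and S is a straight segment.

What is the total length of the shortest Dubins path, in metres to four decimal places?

Let ψ = atan2(Δy, Δx) = atan2(17.13, 23.70) = 35.8588° be the start→goal bearing.
Normalize: d = |goal − start| / ρ = 29.242553/7.46 = 3.919913, α = (θ_start − ψ) mod 360° = 161.0412° = 2.810699 rad, β = (θ_goal − ψ) mod 360° = 269.6412° = 4.706126 rad.
Common terms: sin α = 0.324889, cos α = -0.945752, sin β = -0.999980, cos β = -0.006263, cos(α−β) = -0.318959, d² = 15.365720. Work in radians in the unit-radius frame; every candidate has L = ρ·(t + p + q).
LSL: p² = 2 + d² − 2cos(α−β) + 2d(sin α − sin β) = 28.390382; p = √p² = 5.328263; φ = atan2(cos β − cos α, d + sin α − sin β) = 0.177249 rad; t = (φ − α) mod 2π = 3.649735 rad, q = (β − φ) mod 2π = 4.528878 rad → L = 7.46·(3.649735 + 5.328263 + 4.528878) = 7.46·13.506875 = 100.761291 m
RSR: p² = 2 + d² − 2cos(α−β) + 2d(sin β − sin α) = 7.616895; p = √p² = 2.759872; φ = atan2(cos α − cos β, d − sin α + sin β) = -0.347353 rad; t = (α − φ) mod 2π = 3.158052 rad, q = (φ − β) mod 2π = 1.229706 rad → L = 7.46·(3.158052 + 2.759872 + 1.229706) = 7.46·7.147630 = 53.321320 m
LSR: p² = d² − 2 + 2cos(α−β) + 2d(sin α + sin β) = 7.435200; p = √p² = 2.726756; φ = atan2(−cos α − cos β, d + sin α + sin β) − atan2(−2, p) = 0.918226 rad; t = (φ − α) mod 2π = 4.390712 rad, q = (φ − β) mod 2π = 2.495285 rad → L = 7.46·(4.390712 + 2.726756 + 2.495285) = 7.46·9.612753 = 71.711138 m
RSL: p² = d² − 2 + 2cos(α−β) − 2d(sin α + sin β) = 18.020403; p = √p² = 4.245045; φ = atan2(cos α + cos β, d − sin α − sin β) − atan2(2, p) = -0.644587 rad; t = (α − φ) mod 2π = 3.455285 rad, q = (β − φ) mod 2π = 5.350713 rad → L = 7.46·(3.455285 + 4.245045 + 5.350713) = 7.46·13.051043 = 97.360777 m
RLR: c = (6 − d² + 2cos(α−β) + 2d(sin α − sin β))/8 = 0.047888; p = 2π − arccos c = 4.760295 rad; φ = atan2(cos α − cos β, d − sin α + sin β) = -0.347353 rad; t = (α − φ + p/2) mod 2π = 5.538200 rad, q = (α − β − t + p) mod 2π = 3.609853 rad → L = 7.46·(5.538200 + 4.760295 + 3.609853) = 7.46·13.908349 = 103.756281 m
LRL: c = (6 − d² + 2cos(α−β) − 2d(sin α − sin β))/8 = -2.548798, |c| > 1 → infeasible
Shortest: RSR with L = 53.321320 m ≈ 53.3213 m

53.3213 m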